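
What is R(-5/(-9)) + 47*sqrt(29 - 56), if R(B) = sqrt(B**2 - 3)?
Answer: I*(sqrt(218) + 1269*sqrt(3))/9 ≈ 245.86*I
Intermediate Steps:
R(B) = sqrt(-3 + B**2)
R(-5/(-9)) + 47*sqrt(29 - 56) = sqrt(-3 + (-5/(-9))**2) + 47*sqrt(29 - 56) = sqrt(-3 + (-5*(-1/9))**2) + 47*sqrt(-27) = sqrt(-3 + (5/9)**2) + 47*(3*I*sqrt(3)) = sqrt(-3 + 25/81) + 141*I*sqrt(3) = sqrt(-218/81) + 141*I*sqrt(3) = I*sqrt(218)/9 + 141*I*sqrt(3) = 141*I*sqrt(3) + I*sqrt(218)/9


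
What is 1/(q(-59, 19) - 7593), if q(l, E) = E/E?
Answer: -1/7592 ≈ -0.00013172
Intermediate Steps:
q(l, E) = 1
1/(q(-59, 19) - 7593) = 1/(1 - 7593) = 1/(-7592) = -1/7592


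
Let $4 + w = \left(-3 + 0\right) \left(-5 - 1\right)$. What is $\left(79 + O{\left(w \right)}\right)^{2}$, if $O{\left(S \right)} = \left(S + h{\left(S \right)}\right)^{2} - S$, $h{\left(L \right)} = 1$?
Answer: $84100$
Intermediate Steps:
$w = 14$ ($w = -4 + \left(-3 + 0\right) \left(-5 - 1\right) = -4 - -18 = -4 + 18 = 14$)
$O{\left(S \right)} = \left(1 + S\right)^{2} - S$ ($O{\left(S \right)} = \left(S + 1\right)^{2} - S = \left(1 + S\right)^{2} - S$)
$\left(79 + O{\left(w \right)}\right)^{2} = \left(79 + \left(\left(1 + 14\right)^{2} - 14\right)\right)^{2} = \left(79 - \left(14 - 15^{2}\right)\right)^{2} = \left(79 + \left(225 - 14\right)\right)^{2} = \left(79 + 211\right)^{2} = 290^{2} = 84100$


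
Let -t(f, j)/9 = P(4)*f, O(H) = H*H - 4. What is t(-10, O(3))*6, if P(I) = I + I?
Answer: 4320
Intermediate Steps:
P(I) = 2*I
O(H) = -4 + H**2 (O(H) = H**2 - 4 = -4 + H**2)
t(f, j) = -72*f (t(f, j) = -9*2*4*f = -72*f)
t(-10, O(3))*6 = -72*(-10)*6 = 720*6 = 4320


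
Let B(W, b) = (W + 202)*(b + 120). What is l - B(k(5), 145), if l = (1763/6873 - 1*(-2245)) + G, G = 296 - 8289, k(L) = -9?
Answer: -391023826/6873 ≈ -56893.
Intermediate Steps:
B(W, b) = (120 + b)*(202 + W) (B(W, b) = (202 + W)*(120 + b) = (120 + b)*(202 + W))
G = -7993
l = -39504241/6873 (l = (1763/6873 - 1*(-2245)) - 7993 = (1763*(1/6873) + 2245) - 7993 = (1763/6873 + 2245) - 7993 = 15431648/6873 - 7993 = -39504241/6873 ≈ -5747.7)
l - B(k(5), 145) = -39504241/6873 - (24240 + 120*(-9) + 202*145 - 9*145) = -39504241/6873 - (24240 - 1080 + 29290 - 1305) = -39504241/6873 - 1*51145 = -39504241/6873 - 51145 = -391023826/6873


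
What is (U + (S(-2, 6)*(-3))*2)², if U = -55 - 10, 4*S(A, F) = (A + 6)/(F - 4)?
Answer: 4624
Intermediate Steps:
S(A, F) = (6 + A)/(4*(-4 + F)) (S(A, F) = ((A + 6)/(F - 4))/4 = ((6 + A)/(-4 + F))/4 = (6 + A)/(4*(-4 + F)))
U = -65 (U = -55 - 1*10 = -55 - 10 = -65)
(U + (S(-2, 6)*(-3))*2)² = (-65 + (((6 - 2)/(4*(-4 + 6)))*(-3))*2)² = (-65 + (((¼)*4/2)*(-3))*2)² = (-65 + (((¼)*(½)*4)*(-3))*2)² = (-65 + ((½)*(-3))*2)² = (-65 - 3/2*2)² = (-65 - 3)² = (-68)² = 4624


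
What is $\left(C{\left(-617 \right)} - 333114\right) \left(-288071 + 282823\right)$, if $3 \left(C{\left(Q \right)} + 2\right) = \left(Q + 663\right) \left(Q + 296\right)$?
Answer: $1774023424$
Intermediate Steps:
$C{\left(Q \right)} = -2 + \frac{\left(296 + Q\right) \left(663 + Q\right)}{3}$ ($C{\left(Q \right)} = -2 + \frac{\left(Q + 663\right) \left(Q + 296\right)}{3} = -2 + \frac{\left(663 + Q\right) \left(296 + Q\right)}{3} = -2 + \frac{\left(296 + Q\right) \left(663 + Q\right)}{3}$)
$\left(C{\left(-617 \right)} - 333114\right) \left(-288071 + 282823\right) = \left(\left(65414 + \frac{\left(-617\right)^{2}}{3} + \frac{959}{3} \left(-617\right)\right) - 333114\right) \left(-288071 + 282823\right) = \left(\left(65414 + \frac{1}{3} \cdot 380689 - \frac{591703}{3}\right) - 333114\right) \left(-5248\right) = \left(\left(65414 + \frac{380689}{3} - \frac{591703}{3}\right) - 333114\right) \left(-5248\right) = \left(-4924 - 333114\right) \left(-5248\right) = \left(-338038\right) \left(-5248\right) = 1774023424$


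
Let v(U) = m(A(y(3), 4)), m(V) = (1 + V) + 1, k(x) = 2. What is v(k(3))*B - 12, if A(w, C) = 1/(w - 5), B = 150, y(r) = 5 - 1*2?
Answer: 213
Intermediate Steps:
y(r) = 3 (y(r) = 5 - 2 = 3)
A(w, C) = 1/(-5 + w)
m(V) = 2 + V
v(U) = 3/2 (v(U) = 2 + 1/(-5 + 3) = 2 + 1/(-2) = 2 - ½ = 3/2)
v(k(3))*B - 12 = (3/2)*150 - 12 = 225 - 12 = 213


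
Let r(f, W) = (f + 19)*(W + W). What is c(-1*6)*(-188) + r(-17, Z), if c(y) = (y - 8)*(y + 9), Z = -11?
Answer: 7852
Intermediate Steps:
c(y) = (-8 + y)*(9 + y)
r(f, W) = 2*W*(19 + f) (r(f, W) = (19 + f)*(2*W) = 2*W*(19 + f))
c(-1*6)*(-188) + r(-17, Z) = (-72 - 1*6 + (-1*6)²)*(-188) + 2*(-11)*(19 - 17) = (-72 - 6 + (-6)²)*(-188) + 2*(-11)*2 = (-72 - 6 + 36)*(-188) - 44 = -42*(-188) - 44 = 7896 - 44 = 7852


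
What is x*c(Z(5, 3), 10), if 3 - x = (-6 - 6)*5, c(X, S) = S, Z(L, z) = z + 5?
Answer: 630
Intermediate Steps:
Z(L, z) = 5 + z
x = 63 (x = 3 - (-6 - 6)*5 = 3 - (-12)*5 = 3 - 1*(-60) = 3 + 60 = 63)
x*c(Z(5, 3), 10) = 63*10 = 630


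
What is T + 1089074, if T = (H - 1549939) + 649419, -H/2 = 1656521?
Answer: -3124488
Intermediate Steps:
H = -3313042 (H = -2*1656521 = -3313042)
T = -4213562 (T = (-3313042 - 1549939) + 649419 = -4862981 + 649419 = -4213562)
T + 1089074 = -4213562 + 1089074 = -3124488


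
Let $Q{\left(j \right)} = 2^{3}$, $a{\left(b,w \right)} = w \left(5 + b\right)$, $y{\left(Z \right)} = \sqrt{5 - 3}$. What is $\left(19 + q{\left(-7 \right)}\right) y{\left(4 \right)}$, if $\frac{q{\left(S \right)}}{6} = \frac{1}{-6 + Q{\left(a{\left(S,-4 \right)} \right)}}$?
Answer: $22 \sqrt{2} \approx 31.113$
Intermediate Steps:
$y{\left(Z \right)} = \sqrt{2}$
$Q{\left(j \right)} = 8$
$q{\left(S \right)} = 3$ ($q{\left(S \right)} = \frac{6}{-6 + 8} = \frac{6}{2} = 6 \cdot \frac{1}{2} = 3$)
$\left(19 + q{\left(-7 \right)}\right) y{\left(4 \right)} = \left(19 + 3\right) \sqrt{2} = 22 \sqrt{2}$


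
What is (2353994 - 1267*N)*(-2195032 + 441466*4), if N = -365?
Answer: -1208729784432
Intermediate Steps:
(2353994 - 1267*N)*(-2195032 + 441466*4) = (2353994 - 1267*(-365))*(-2195032 + 441466*4) = (2353994 + 462455)*(-2195032 + 1765864) = 2816449*(-429168) = -1208729784432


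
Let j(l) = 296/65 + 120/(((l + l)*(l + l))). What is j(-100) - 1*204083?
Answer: -2653019761/13000 ≈ -2.0408e+5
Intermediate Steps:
j(l) = 296/65 + 30/l² (j(l) = 296*(1/65) + 120/(((2*l)*(2*l))) = 296/65 + 120/((4*l²)) = 296/65 + 120*(1/(4*l²)) = 296/65 + 30/l²)
j(-100) - 1*204083 = (296/65 + 30/(-100)²) - 1*204083 = (296/65 + 30*(1/10000)) - 204083 = (296/65 + 3/1000) - 204083 = 59239/13000 - 204083 = -2653019761/13000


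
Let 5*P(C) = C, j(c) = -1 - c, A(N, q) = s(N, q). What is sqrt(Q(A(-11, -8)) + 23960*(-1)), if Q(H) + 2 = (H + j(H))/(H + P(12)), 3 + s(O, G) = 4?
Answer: I*sqrt(6925103)/17 ≈ 154.8*I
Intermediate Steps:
s(O, G) = 1 (s(O, G) = -3 + 4 = 1)
A(N, q) = 1
P(C) = C/5
Q(H) = -2 - 1/(12/5 + H) (Q(H) = -2 + (H + (-1 - H))/(H + (1/5)*12) = -2 - 1/(H + 12/5) = -2 - 1/(12/5 + H))
sqrt(Q(A(-11, -8)) + 23960*(-1)) = sqrt((-29 - 10*1)/(12 + 5*1) + 23960*(-1)) = sqrt((-29 - 10)/(12 + 5) - 23960) = sqrt(-39/17 - 23960) = sqrt(-407359/17) = I*sqrt(6925103)/17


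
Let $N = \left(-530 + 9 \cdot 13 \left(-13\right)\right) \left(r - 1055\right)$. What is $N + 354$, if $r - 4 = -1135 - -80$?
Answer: $4319760$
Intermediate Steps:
$r = -1051$ ($r = 4 - 1055 = -1051$)
$N = 4319406$ ($N = \left(-530 + 9 \cdot 13 \left(-13\right)\right) \left(-1051 - 1055\right) = \left(-530 + 117 \left(-13\right)\right) \left(-2106\right) = \left(-530 - 1521\right) \left(-2106\right) = \left(-2051\right) \left(-2106\right) = 4319406$)
$N + 354 = 4319406 + 354 = 4319760$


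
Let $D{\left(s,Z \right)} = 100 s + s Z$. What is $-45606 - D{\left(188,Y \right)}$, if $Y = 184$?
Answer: $-98998$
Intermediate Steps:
$D{\left(s,Z \right)} = 100 s + Z s$
$-45606 - D{\left(188,Y \right)} = -45606 - 188 \left(100 + 184\right) = -45606 - 188 \cdot 284 = -45606 - 53392 = -98998$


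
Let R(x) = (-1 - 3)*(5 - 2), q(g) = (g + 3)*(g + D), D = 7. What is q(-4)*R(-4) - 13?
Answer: 23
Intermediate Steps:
q(g) = (3 + g)*(7 + g) (q(g) = (g + 3)*(g + 7) = (3 + g)*(7 + g))
R(x) = -12 (R(x) = -4*3 = -12)
q(-4)*R(-4) - 13 = (21 + (-4)**2 + 10*(-4))*(-12) - 13 = (21 + 16 - 40)*(-12) - 13 = -3*(-12) - 13 = 36 - 13 = 23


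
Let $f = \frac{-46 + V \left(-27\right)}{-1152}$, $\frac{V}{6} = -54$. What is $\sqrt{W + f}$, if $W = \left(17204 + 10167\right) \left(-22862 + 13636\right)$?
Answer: $\frac{i \sqrt{145454315647}}{24} \approx 15891.0 i$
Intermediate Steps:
$V = -324$ ($V = 6 \left(-54\right) = -324$)
$f = - \frac{4351}{576}$ ($f = \frac{-46 - -8748}{-1152} = \left(-46 + 8748\right) \left(- \frac{1}{1152}\right) = 8702 \left(- \frac{1}{1152}\right) = - \frac{4351}{576} \approx -7.5538$)
$W = -252524846$ ($W = 27371 \left(-9226\right) = -252524846$)
$\sqrt{W + f} = \sqrt{-252524846 - \frac{4351}{576}} = \sqrt{- \frac{145454315647}{576}} = \frac{i \sqrt{145454315647}}{24}$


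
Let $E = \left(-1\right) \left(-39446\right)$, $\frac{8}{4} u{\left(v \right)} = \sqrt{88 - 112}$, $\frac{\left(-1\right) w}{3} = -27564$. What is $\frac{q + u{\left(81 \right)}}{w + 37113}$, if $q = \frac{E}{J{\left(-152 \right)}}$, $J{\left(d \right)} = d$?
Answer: $- \frac{121}{55860} + \frac{i \sqrt{6}}{119805} \approx -0.0021661 + 2.0446 \cdot 10^{-5} i$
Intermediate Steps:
$w = 82692$ ($w = \left(-3\right) \left(-27564\right) = 82692$)
$u{\left(v \right)} = i \sqrt{6}$ ($u{\left(v \right)} = \frac{\sqrt{88 - 112}}{2} = \frac{\sqrt{-24}}{2} = \frac{2 i \sqrt{6}}{2} = i \sqrt{6}$)
$E = 39446$
$q = - \frac{19723}{76}$ ($q = \frac{39446}{-152} = 39446 \left(- \frac{1}{152}\right) = - \frac{19723}{76} \approx -259.51$)
$\frac{q + u{\left(81 \right)}}{w + 37113} = \frac{- \frac{19723}{76} + i \sqrt{6}}{82692 + 37113} = \frac{- \frac{19723}{76} + i \sqrt{6}}{119805} = \left(- \frac{19723}{76} + i \sqrt{6}\right) \frac{1}{119805} = - \frac{121}{55860} + \frac{i \sqrt{6}}{119805}$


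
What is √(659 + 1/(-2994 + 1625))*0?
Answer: 0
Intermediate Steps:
√(659 + 1/(-2994 + 1625))*0 = √(659 + 1/(-1369))*0 = √(659 - 1/1369)*0 = √(902170/1369)*0 = (√902170/37)*0 = 0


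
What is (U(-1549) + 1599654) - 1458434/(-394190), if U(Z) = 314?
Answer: 315346422177/197095 ≈ 1.6000e+6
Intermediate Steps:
(U(-1549) + 1599654) - 1458434/(-394190) = (314 + 1599654) - 1458434/(-394190) = 1599968 - 1458434*(-1/394190) = 1599968 + 729217/197095 = 315346422177/197095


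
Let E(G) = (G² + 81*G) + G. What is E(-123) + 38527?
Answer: 43570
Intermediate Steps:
E(G) = G² + 82*G
E(-123) + 38527 = -123*(82 - 123) + 38527 = -123*(-41) + 38527 = 5043 + 38527 = 43570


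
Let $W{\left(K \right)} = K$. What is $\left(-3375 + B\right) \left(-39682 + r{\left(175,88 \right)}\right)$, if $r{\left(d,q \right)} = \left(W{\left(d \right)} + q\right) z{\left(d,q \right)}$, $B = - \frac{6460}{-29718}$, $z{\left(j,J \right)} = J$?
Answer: $\frac{829312811510}{14859} \approx 5.5812 \cdot 10^{7}$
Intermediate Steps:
$B = \frac{3230}{14859}$ ($B = \left(-6460\right) \left(- \frac{1}{29718}\right) = \frac{3230}{14859} \approx 0.21738$)
$r{\left(d,q \right)} = q \left(d + q\right)$ ($r{\left(d,q \right)} = \left(d + q\right) q = q \left(d + q\right)$)
$\left(-3375 + B\right) \left(-39682 + r{\left(175,88 \right)}\right) = \left(-3375 + \frac{3230}{14859}\right) \left(-39682 + 88 \left(175 + 88\right)\right) = - \frac{50145895 \left(-39682 + 88 \cdot 263\right)}{14859} = - \frac{50145895 \left(-39682 + 23144\right)}{14859} = \left(- \frac{50145895}{14859}\right) \left(-16538\right) = \frac{829312811510}{14859}$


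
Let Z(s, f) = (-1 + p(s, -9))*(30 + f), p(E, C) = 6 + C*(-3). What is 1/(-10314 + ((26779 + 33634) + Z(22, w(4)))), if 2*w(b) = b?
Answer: 1/51123 ≈ 1.9561e-5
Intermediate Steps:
w(b) = b/2
p(E, C) = 6 - 3*C
Z(s, f) = 960 + 32*f (Z(s, f) = (-1 + (6 - 3*(-9)))*(30 + f) = (-1 + (6 + 27))*(30 + f) = (-1 + 33)*(30 + f) = 32*(30 + f) = 960 + 32*f)
1/(-10314 + ((26779 + 33634) + Z(22, w(4)))) = 1/(-10314 + ((26779 + 33634) + (960 + 32*((1/2)*4)))) = 1/(-10314 + (60413 + (960 + 32*2))) = 1/(-10314 + (60413 + (960 + 64))) = 1/(-10314 + (60413 + 1024)) = 1/(-10314 + 61437) = 1/51123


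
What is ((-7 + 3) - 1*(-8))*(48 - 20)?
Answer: 112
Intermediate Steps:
((-7 + 3) - 1*(-8))*(48 - 20) = (-4 + 8)*28 = 4*28 = 112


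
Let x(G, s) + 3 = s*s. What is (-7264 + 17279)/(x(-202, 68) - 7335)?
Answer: -10015/2714 ≈ -3.6901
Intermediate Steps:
x(G, s) = -3 + s**2 (x(G, s) = -3 + s*s = -3 + s**2)
(-7264 + 17279)/(x(-202, 68) - 7335) = (-7264 + 17279)/((-3 + 68**2) - 7335) = 10015/((-3 + 4624) - 7335) = 10015/(4621 - 7335) = 10015/(-2714) = 10015*(-1/2714) = -10015/2714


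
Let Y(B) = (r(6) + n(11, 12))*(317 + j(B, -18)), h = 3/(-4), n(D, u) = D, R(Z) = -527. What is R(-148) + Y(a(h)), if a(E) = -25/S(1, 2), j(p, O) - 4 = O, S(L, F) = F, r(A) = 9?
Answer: 5533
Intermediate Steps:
j(p, O) = 4 + O
h = -¾ (h = 3*(-¼) = -¾ ≈ -0.75000)
a(E) = -25/2
Y(B) = 6060 (Y(B) = (9 + 11)*(317 + (4 - 18)) = 20*(317 - 14) = 20*303 = 6060)
R(-148) + Y(a(h)) = -527 + 6060 = 5533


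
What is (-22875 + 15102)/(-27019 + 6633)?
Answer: 7773/20386 ≈ 0.38129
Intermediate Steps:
(-22875 + 15102)/(-27019 + 6633) = -7773/(-20386) = -7773*(-1/20386) = 7773/20386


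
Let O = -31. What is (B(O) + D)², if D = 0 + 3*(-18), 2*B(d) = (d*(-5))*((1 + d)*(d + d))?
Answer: 20763657216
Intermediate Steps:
B(d) = -5*d²*(1 + d) (B(d) = ((d*(-5))*((1 + d)*(d + d)))/2 = ((-5*d)*((1 + d)*(2*d)))/2 = ((-5*d)*(2*d*(1 + d)))/2 = (-10*d²*(1 + d))/2 = -5*d²*(1 + d))
D = -54 (D = 0 - 54 = -54)
(B(O) + D)² = (5*(-31)²*(-1 - 1*(-31)) - 54)² = (5*961*(-1 + 31) - 54)² = (5*961*30 - 54)² = (144150 - 54)² = 144096² = 20763657216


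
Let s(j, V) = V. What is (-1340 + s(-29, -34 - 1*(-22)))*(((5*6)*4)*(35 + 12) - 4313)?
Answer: -1794104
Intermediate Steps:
(-1340 + s(-29, -34 - 1*(-22)))*(((5*6)*4)*(35 + 12) - 4313) = (-1340 + (-34 - 1*(-22)))*(((5*6)*4)*(35 + 12) - 4313) = (-1340 + (-34 + 22))*((30*4)*47 - 4313) = (-1340 - 12)*(120*47 - 4313) = -1352*(5640 - 4313) = -1352*1327 = -1794104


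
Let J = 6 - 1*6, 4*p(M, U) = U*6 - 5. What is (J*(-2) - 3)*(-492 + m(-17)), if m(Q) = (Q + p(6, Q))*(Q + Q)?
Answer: -5973/2 ≈ -2986.5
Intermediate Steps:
p(M, U) = -5/4 + 3*U/2 (p(M, U) = (U*6 - 5)/4 = (6*U - 5)/4 = (-5 + 6*U)/4 = -5/4 + 3*U/2)
J = 0 (J = 6 - 6 = 0)
m(Q) = 2*Q*(-5/4 + 5*Q/2) (m(Q) = (Q + (-5/4 + 3*Q/2))*(Q + Q) = (-5/4 + 5*Q/2)*(2*Q) = 2*Q*(-5/4 + 5*Q/2))
(J*(-2) - 3)*(-492 + m(-17)) = (0*(-2) - 3)*(-492 + (5/2)*(-17)*(-1 + 2*(-17))) = (0 - 3)*(-492 + (5/2)*(-17)*(-1 - 34)) = -3*(-492 + (5/2)*(-17)*(-35)) = -3*(-492 + 2975/2) = -3*1991/2 = -5973/2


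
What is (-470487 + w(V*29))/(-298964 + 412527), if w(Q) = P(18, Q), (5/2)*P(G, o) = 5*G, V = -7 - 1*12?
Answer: -470451/113563 ≈ -4.1426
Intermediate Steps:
V = -19 (V = -7 - 12 = -19)
P(G, o) = 2*G (P(G, o) = 2*(5*G)/5 = 2*G)
w(Q) = 36 (w(Q) = 2*18 = 36)
(-470487 + w(V*29))/(-298964 + 412527) = (-470487 + 36)/(-298964 + 412527) = -470451/113563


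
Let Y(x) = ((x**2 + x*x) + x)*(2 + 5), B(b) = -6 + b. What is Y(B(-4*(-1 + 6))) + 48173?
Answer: 57455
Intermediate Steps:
Y(x) = 7*x + 14*x**2 (Y(x) = ((x**2 + x**2) + x)*7 = (2*x**2 + x)*7 = (x + 2*x**2)*7 = 7*x + 14*x**2)
Y(B(-4*(-1 + 6))) + 48173 = 7*(-6 - 4*(-1 + 6))*(1 + 2*(-6 - 4*(-1 + 6))) + 48173 = 7*(-6 - 4*5)*(1 + 2*(-6 - 4*5)) + 48173 = 7*(-6 - 20)*(1 + 2*(-6 - 20)) + 48173 = 7*(-26)*(1 + 2*(-26)) + 48173 = 7*(-26)*(1 - 52) + 48173 = 7*(-26)*(-51) + 48173 = 9282 + 48173 = 57455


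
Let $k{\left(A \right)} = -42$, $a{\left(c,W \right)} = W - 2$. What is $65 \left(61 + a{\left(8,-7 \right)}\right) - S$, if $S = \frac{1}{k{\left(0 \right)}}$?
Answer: $\frac{141961}{42} \approx 3380.0$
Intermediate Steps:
$a{\left(c,W \right)} = -2 + W$
$S = - \frac{1}{42}$ ($S = \frac{1}{-42} = - \frac{1}{42} \approx -0.02381$)
$65 \left(61 + a{\left(8,-7 \right)}\right) - S = 65 \left(61 - 9\right) - - \frac{1}{42} = 65 \left(61 - 9\right) + \frac{1}{42} = 65 \cdot 52 + \frac{1}{42} = 3380 + \frac{1}{42} = \frac{141961}{42}$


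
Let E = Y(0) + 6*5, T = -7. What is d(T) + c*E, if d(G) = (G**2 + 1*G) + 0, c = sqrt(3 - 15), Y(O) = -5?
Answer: 42 + 50*I*sqrt(3) ≈ 42.0 + 86.603*I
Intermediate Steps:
c = 2*I*sqrt(3) (c = sqrt(-12) = 2*I*sqrt(3) ≈ 3.4641*I)
E = 25 (E = -5 + 6*5 = -5 + 30 = 25)
d(G) = G + G**2 (d(G) = (G**2 + G) + 0 = (G + G**2) + 0 = G + G**2)
d(T) + c*E = -7*(1 - 7) + (2*I*sqrt(3))*25 = -7*(-6) + 50*I*sqrt(3) = 42 + 50*I*sqrt(3)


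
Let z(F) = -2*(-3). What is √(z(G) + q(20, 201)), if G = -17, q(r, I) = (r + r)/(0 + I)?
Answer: √250446/201 ≈ 2.4898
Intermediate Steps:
q(r, I) = 2*r/I (q(r, I) = (2*r)/I = 2*r/I)
z(F) = 6
√(z(G) + q(20, 201)) = √(6 + 2*20/201) = √(6 + 2*20*(1/201)) = √(6 + 40/201) = √(1246/201) = √250446/201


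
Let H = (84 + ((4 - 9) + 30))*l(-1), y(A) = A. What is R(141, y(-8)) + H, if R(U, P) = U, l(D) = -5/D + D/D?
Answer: 795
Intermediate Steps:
l(D) = 1 - 5/D (l(D) = -5/D + 1 = 1 - 5/D)
H = 654 (H = (84 + ((4 - 9) + 30))*((-5 - 1)/(-1)) = (84 + (-5 + 30))*(-1*(-6)) = (84 + 25)*6 = 109*6 = 654)
R(141, y(-8)) + H = 141 + 654 = 795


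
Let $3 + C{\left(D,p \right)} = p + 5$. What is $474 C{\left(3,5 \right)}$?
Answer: $3318$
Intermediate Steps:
$C{\left(D,p \right)} = 2 + p$ ($C{\left(D,p \right)} = -3 + \left(p + 5\right) = -3 + \left(5 + p\right) = 2 + p$)
$474 C{\left(3,5 \right)} = 474 \left(2 + 5\right) = 474 \cdot 7 = 3318$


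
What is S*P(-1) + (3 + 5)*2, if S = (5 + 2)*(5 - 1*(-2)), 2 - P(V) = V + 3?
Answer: 16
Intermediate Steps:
P(V) = -1 - V (P(V) = 2 - (V + 3) = 2 - (3 + V) = 2 + (-3 - V) = -1 - V)
S = 49 (S = 7*(5 + 2) = 7*7 = 49)
S*P(-1) + (3 + 5)*2 = 49*(-1 - 1*(-1)) + (3 + 5)*2 = 49*(-1 + 1) + 8*2 = 49*0 + 16 = 0 + 16 = 16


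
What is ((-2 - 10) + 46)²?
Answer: 1156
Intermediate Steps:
((-2 - 10) + 46)² = (-12 + 46)² = 34² = 1156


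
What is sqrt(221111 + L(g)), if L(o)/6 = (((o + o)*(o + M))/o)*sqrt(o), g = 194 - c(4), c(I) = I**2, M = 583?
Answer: sqrt(221111 + 9132*sqrt(178)) ≈ 585.62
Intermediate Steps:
g = 178 (g = 194 - 1*4**2 = 194 - 1*16 = 194 - 16 = 178)
L(o) = 6*sqrt(o)*(1166 + 2*o) (L(o) = 6*((((o + o)*(o + 583))/o)*sqrt(o)) = 6*((((2*o)*(583 + o))/o)*sqrt(o)) = 6*(((2*o*(583 + o))/o)*sqrt(o)) = 6*((1166 + 2*o)*sqrt(o)) = 6*(sqrt(o)*(1166 + 2*o)) = 6*sqrt(o)*(1166 + 2*o))
sqrt(221111 + L(g)) = sqrt(221111 + 12*sqrt(178)*(583 + 178)) = sqrt(221111 + 12*sqrt(178)*761) = sqrt(221111 + 9132*sqrt(178))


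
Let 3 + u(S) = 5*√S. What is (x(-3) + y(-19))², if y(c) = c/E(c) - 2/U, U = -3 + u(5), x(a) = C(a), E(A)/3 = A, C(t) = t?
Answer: 564004/71289 + 14960*√5/23763 ≈ 9.3192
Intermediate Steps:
u(S) = -3 + 5*√S
E(A) = 3*A
x(a) = a
U = -6 + 5*√5 (U = -3 + (-3 + 5*√5) = -6 + 5*√5 ≈ 5.1803)
y(c) = ⅓ - 2/(-6 + 5*√5) (y(c) = c/((3*c)) - 2/(-6 + 5*√5) = c*(1/(3*c)) - 2/(-6 + 5*√5) = ⅓ - 2/(-6 + 5*√5))
(x(-3) + y(-19))² = (-3 + (53/267 - 10*√5/89))² = (-748/267 - 10*√5/89)²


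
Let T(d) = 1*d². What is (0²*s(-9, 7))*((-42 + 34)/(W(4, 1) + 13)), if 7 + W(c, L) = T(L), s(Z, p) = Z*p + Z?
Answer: 0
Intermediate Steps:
s(Z, p) = Z + Z*p
T(d) = d²
W(c, L) = -7 + L²
(0²*s(-9, 7))*((-42 + 34)/(W(4, 1) + 13)) = (0²*(-9*(1 + 7)))*((-42 + 34)/((-7 + 1²) + 13)) = (0*(-9*8))*(-8/((-7 + 1) + 13)) = (0*(-72))*(-8/(-6 + 13)) = 0*(-8/7) = 0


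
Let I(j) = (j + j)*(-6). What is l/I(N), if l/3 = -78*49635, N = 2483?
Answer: 148905/382 ≈ 389.80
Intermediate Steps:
I(j) = -12*j (I(j) = (2*j)*(-6) = -12*j)
l = -11614590 (l = 3*(-78*49635) = 3*(-3871530) = -11614590)
l/I(N) = -11614590/((-12*2483)) = -11614590/(-29796) = -11614590*(-1/29796) = 148905/382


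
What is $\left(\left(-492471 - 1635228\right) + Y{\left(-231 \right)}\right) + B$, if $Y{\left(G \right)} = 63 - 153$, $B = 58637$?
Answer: $-2069152$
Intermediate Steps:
$Y{\left(G \right)} = -90$ ($Y{\left(G \right)} = 63 - 153 = -90$)
$\left(\left(-492471 - 1635228\right) + Y{\left(-231 \right)}\right) + B = \left(\left(-492471 - 1635228\right) - 90\right) + 58637 = \left(-2127699 - 90\right) + 58637 = -2127789 + 58637 = -2069152$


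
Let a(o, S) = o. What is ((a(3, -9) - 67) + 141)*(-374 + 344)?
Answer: -2310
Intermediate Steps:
((a(3, -9) - 67) + 141)*(-374 + 344) = ((3 - 67) + 141)*(-374 + 344) = (-64 + 141)*(-30) = 77*(-30) = -2310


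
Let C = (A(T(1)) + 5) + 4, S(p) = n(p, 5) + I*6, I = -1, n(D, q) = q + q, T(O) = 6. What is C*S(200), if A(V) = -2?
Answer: 28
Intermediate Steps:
n(D, q) = 2*q
S(p) = 4 (S(p) = 2*5 - 1*6 = 10 - 6 = 4)
C = 7 (C = (-2 + 5) + 4 = 3 + 4 = 7)
C*S(200) = 7*4 = 28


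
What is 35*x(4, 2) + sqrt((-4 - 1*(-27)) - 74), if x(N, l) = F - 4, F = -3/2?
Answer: -385/2 + I*sqrt(51) ≈ -192.5 + 7.1414*I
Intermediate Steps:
F = -3/2 (F = -3*1/2 = -3/2 ≈ -1.5000)
x(N, l) = -11/2 (x(N, l) = -3/2 - 4 = -11/2)
35*x(4, 2) + sqrt((-4 - 1*(-27)) - 74) = 35*(-11/2) + sqrt((-4 - 1*(-27)) - 74) = -385/2 + sqrt((-4 + 27) - 74) = -385/2 + sqrt(23 - 74) = -385/2 + sqrt(-51) = -385/2 + I*sqrt(51)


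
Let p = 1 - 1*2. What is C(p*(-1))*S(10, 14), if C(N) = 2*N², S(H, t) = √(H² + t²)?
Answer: 4*√74 ≈ 34.409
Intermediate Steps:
p = -1 (p = 1 - 2 = -1)
C(p*(-1))*S(10, 14) = (2*(-1*(-1))²)*√(10² + 14²) = (2*1²)*√(100 + 196) = (2*1)*√296 = 2*(2*√74) = 4*√74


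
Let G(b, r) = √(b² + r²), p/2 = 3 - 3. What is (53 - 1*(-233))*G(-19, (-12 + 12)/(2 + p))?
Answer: 5434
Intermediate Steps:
p = 0 (p = 2*(3 - 3) = 2*0 = 0)
(53 - 1*(-233))*G(-19, (-12 + 12)/(2 + p)) = (53 - 1*(-233))*√((-19)² + ((-12 + 12)/(2 + 0))²) = (53 + 233)*√(361 + (0/2)²) = 286*√(361 + (0*(½))²) = 286*√(361 + 0²) = 286*√(361 + 0) = 286*√361 = 286*19 = 5434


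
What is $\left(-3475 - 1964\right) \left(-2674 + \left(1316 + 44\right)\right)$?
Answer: $7146846$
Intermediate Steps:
$\left(-3475 - 1964\right) \left(-2674 + \left(1316 + 44\right)\right) = - 5439 \left(-2674 + 1360\right) = \left(-5439\right) \left(-1314\right) = 7146846$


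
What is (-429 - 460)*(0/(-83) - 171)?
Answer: 152019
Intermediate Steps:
(-429 - 460)*(0/(-83) - 171) = -889*(0*(-1/83) - 171) = -889*(0 - 171) = -889*(-171) = 152019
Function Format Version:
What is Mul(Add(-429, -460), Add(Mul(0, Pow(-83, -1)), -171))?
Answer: 152019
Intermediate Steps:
Mul(Add(-429, -460), Add(Mul(0, Pow(-83, -1)), -171)) = Mul(-889, Add(Mul(0, Rational(-1, 83)), -171)) = Mul(-889, Add(0, -171)) = Mul(-889, -171) = 152019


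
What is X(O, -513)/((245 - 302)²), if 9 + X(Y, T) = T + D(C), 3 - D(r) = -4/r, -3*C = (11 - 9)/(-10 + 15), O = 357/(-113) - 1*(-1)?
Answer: -61/361 ≈ -0.16898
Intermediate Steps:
O = -244/113 (O = 357*(-1/113) + 1 = -357/113 + 1 = -244/113 ≈ -2.1593)
C = -2/15 (C = -(11 - 9)/(3*(-10 + 15)) = -2/(3*5) = -⅓*⅖ = -2/15 ≈ -0.13333)
D(r) = 3 + 4/r (D(r) = 3 - (-4)/r = 3 + 4/r)
X(Y, T) = -36 + T (X(Y, T) = -9 + (T + (3 + 4/(-2/15))) = -9 + (T + (3 + 4*(-15/2))) = -9 + (T + (3 - 30)) = -9 + (T - 27) = -9 + (-27 + T) = -36 + T)
X(O, -513)/((245 - 302)²) = (-36 - 513)/((245 - 302)²) = -549/((-57)²) = -549/3249 = -549*1/3249 = -61/361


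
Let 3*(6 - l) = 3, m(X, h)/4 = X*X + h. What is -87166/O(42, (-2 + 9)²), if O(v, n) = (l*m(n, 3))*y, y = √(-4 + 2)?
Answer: 43583*I*√2/48080 ≈ 1.2819*I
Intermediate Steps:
m(X, h) = 4*h + 4*X² (m(X, h) = 4*(X*X + h) = 4*(X² + h) = 4*(h + X²) = 4*h + 4*X²)
l = 5 (l = 6 - ⅓*3 = 6 - 1 = 5)
y = I*√2 (y = √(-2) = I*√2 ≈ 1.4142*I)
O(v, n) = I*√2*(60 + 20*n²) (O(v, n) = (5*(4*3 + 4*n²))*(I*√2) = (5*(12 + 4*n²))*(I*√2) = (60 + 20*n²)*(I*√2) = I*√2*(60 + 20*n²))
-87166/O(42, (-2 + 9)²) = -87166*(-I*√2/(40*(3 + ((-2 + 9)²)²))) = -87166*(-I*√2/(40*(3 + (7²)²))) = -87166*(-I*√2/(40*(3 + 49²))) = -87166*(-I*√2/(40*(3 + 2401))) = -87166*(-I*√2/96160) = -(-43583)*I*√2/48080 = 43583*I*√2/48080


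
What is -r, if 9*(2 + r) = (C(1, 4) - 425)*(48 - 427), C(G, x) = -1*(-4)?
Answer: -159541/9 ≈ -17727.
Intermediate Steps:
C(G, x) = 4
r = 159541/9 (r = -2 + ((4 - 425)*(48 - 427))/9 = -2 + (-421*(-379))/9 = -2 + (⅑)*159559 = -2 + 159559/9 = 159541/9 ≈ 17727.)
-r = -1*159541/9 = -159541/9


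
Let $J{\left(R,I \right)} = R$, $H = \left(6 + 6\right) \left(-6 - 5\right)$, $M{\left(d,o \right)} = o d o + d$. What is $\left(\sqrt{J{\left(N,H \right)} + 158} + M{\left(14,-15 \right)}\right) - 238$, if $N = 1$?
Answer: $2926 + \sqrt{159} \approx 2938.6$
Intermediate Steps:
$M{\left(d,o \right)} = d + d o^{2}$ ($M{\left(d,o \right)} = d o o + d = d o^{2} + d = d + d o^{2}$)
$H = -132$ ($H = 12 \left(-11\right) = -132$)
$\left(\sqrt{J{\left(N,H \right)} + 158} + M{\left(14,-15 \right)}\right) - 238 = \left(\sqrt{1 + 158} + 14 \left(1 + \left(-15\right)^{2}\right)\right) - 238 = \left(\sqrt{159} + 14 \left(1 + 225\right)\right) - 238 = \left(\sqrt{159} + 14 \cdot 226\right) - 238 = \left(\sqrt{159} + 3164\right) - 238 = \left(3164 + \sqrt{159}\right) - 238 = 2926 + \sqrt{159}$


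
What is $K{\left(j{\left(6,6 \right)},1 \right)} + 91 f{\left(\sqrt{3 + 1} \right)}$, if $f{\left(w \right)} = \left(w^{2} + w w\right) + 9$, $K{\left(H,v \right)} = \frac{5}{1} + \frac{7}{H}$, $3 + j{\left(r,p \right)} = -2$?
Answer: $\frac{7753}{5} \approx 1550.6$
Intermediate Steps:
$j{\left(r,p \right)} = -5$ ($j{\left(r,p \right)} = -3 - 2 = -5$)
$K{\left(H,v \right)} = 5 + \frac{7}{H}$ ($K{\left(H,v \right)} = 5 \cdot 1 + \frac{7}{H} = 5 + \frac{7}{H}$)
$f{\left(w \right)} = 9 + 2 w^{2}$ ($f{\left(w \right)} = \left(w^{2} + w^{2}\right) + 9 = 2 w^{2} + 9 = 9 + 2 w^{2}$)
$K{\left(j{\left(6,6 \right)},1 \right)} + 91 f{\left(\sqrt{3 + 1} \right)} = \left(5 + \frac{7}{-5}\right) + 91 \left(9 + 2 \left(\sqrt{3 + 1}\right)^{2}\right) = \left(5 + 7 \left(- \frac{1}{5}\right)\right) + 91 \left(9 + 2 \left(\sqrt{4}\right)^{2}\right) = \left(5 - \frac{7}{5}\right) + 91 \left(9 + 2 \cdot 2^{2}\right) = \frac{18}{5} + 91 \left(9 + 2 \cdot 4\right) = \frac{18}{5} + 91 \left(9 + 8\right) = \frac{18}{5} + 91 \cdot 17 = \frac{18}{5} + 1547 = \frac{7753}{5}$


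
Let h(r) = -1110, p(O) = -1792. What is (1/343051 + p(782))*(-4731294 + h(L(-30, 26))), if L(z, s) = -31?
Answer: 2909233012157964/343051 ≈ 8.4805e+9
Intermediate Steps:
(1/343051 + p(782))*(-4731294 + h(L(-30, 26))) = (1/343051 - 1792)*(-4731294 - 1110) = (1/343051 - 1792)*(-4732404) = -614747391/343051*(-4732404) = 2909233012157964/343051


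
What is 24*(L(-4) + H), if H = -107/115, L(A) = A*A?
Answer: 41592/115 ≈ 361.67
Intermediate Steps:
L(A) = A²
H = -107/115 (H = -107*1/115 = -107/115 ≈ -0.93044)
24*(L(-4) + H) = 24*((-4)² - 107/115) = 24*(16 - 107/115) = 24*(1733/115) = 41592/115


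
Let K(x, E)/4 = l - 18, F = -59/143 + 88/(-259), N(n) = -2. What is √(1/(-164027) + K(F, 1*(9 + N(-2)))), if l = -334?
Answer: 3*I*√4209115382051/164027 ≈ 37.523*I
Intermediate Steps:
F = -27865/37037 (F = -59*1/143 + 88*(-1/259) = -59/143 - 88/259 = -27865/37037 ≈ -0.75236)
K(x, E) = -1408 (K(x, E) = 4*(-334 - 18) = 4*(-352) = -1408)
√(1/(-164027) + K(F, 1*(9 + N(-2)))) = √(1/(-164027) - 1408) = √(-1/164027 - 1408) = √(-230950017/164027) = 3*I*√4209115382051/164027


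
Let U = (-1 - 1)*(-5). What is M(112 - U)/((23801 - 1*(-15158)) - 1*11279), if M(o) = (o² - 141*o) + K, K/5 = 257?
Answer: -2693/27680 ≈ -0.097291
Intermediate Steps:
K = 1285 (K = 5*257 = 1285)
U = 10 (U = -2*(-5) = 10)
M(o) = 1285 + o² - 141*o (M(o) = (o² - 141*o) + 1285 = 1285 + o² - 141*o)
M(112 - U)/((23801 - 1*(-15158)) - 1*11279) = (1285 + (112 - 1*10)² - 141*(112 - 1*10))/((23801 - 1*(-15158)) - 1*11279) = (1285 + (112 - 10)² - 141*(112 - 10))/((23801 + 15158) - 11279) = (1285 + 102² - 141*102)/(38959 - 11279) = (1285 + 10404 - 14382)/27680 = -2693*1/27680 = -2693/27680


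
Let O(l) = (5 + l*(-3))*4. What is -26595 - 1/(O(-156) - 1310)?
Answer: -15478291/582 ≈ -26595.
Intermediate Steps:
O(l) = 20 - 12*l (O(l) = (5 - 3*l)*4 = 20 - 12*l)
-26595 - 1/(O(-156) - 1310) = -26595 - 1/((20 - 12*(-156)) - 1310) = -26595 - 1/((20 + 1872) - 1310) = -26595 - 1/(1892 - 1310) = -26595 - 1/582 = -15478291/582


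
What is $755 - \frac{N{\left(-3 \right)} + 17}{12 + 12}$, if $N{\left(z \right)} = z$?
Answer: $\frac{9053}{12} \approx 754.42$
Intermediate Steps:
$755 - \frac{N{\left(-3 \right)} + 17}{12 + 12} = 755 - \frac{-3 + 17}{12 + 12} = 755 - \frac{1}{24} \cdot 14 = 755 - \frac{7}{12} = \frac{9053}{12}$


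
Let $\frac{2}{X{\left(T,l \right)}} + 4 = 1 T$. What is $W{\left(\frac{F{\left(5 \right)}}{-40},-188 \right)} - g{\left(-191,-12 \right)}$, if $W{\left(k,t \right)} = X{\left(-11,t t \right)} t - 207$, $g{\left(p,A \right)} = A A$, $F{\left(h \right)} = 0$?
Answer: $- \frac{4889}{15} \approx -325.93$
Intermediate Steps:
$g{\left(p,A \right)} = A^{2}$
$X{\left(T,l \right)} = \frac{2}{-4 + T}$ ($X{\left(T,l \right)} = \frac{2}{-4 + 1 T} = \frac{2}{-4 + T}$)
$W{\left(k,t \right)} = -207 - \frac{2 t}{15}$ ($W{\left(k,t \right)} = \frac{2}{-4 - 11} t - 207 = \frac{2}{-15} t - 207 = 2 \left(- \frac{1}{15}\right) t - 207 = - \frac{2 t}{15} - 207 = -207 - \frac{2 t}{15}$)
$W{\left(\frac{F{\left(5 \right)}}{-40},-188 \right)} - g{\left(-191,-12 \right)} = \left(-207 - - \frac{376}{15}\right) - \left(-12\right)^{2} = \left(-207 + \frac{376}{15}\right) - 144 = - \frac{2729}{15} - 144 = - \frac{4889}{15}$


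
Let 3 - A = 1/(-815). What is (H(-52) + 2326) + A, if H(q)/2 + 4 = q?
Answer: 1806856/815 ≈ 2217.0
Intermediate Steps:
H(q) = -8 + 2*q
A = 2446/815 (A = 3 - 1/(-815) = 3 - 1*(-1/815) = 3 + 1/815 = 2446/815 ≈ 3.0012)
(H(-52) + 2326) + A = ((-8 + 2*(-52)) + 2326) + 2446/815 = ((-8 - 104) + 2326) + 2446/815 = (-112 + 2326) + 2446/815 = 2214 + 2446/815 = 1806856/815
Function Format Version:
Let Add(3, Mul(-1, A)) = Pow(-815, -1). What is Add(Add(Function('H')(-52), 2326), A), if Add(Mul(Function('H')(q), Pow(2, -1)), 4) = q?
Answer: Rational(1806856, 815) ≈ 2217.0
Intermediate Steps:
Function('H')(q) = Add(-8, Mul(2, q))
A = Rational(2446, 815) (A = Add(3, Mul(-1, Pow(-815, -1))) = Add(3, Mul(-1, Rational(-1, 815))) = Add(3, Rational(1, 815)) = Rational(2446, 815) ≈ 3.0012)
Add(Add(Function('H')(-52), 2326), A) = Add(Add(Add(-8, Mul(2, -52)), 2326), Rational(2446, 815)) = Add(Add(Add(-8, -104), 2326), Rational(2446, 815)) = Add(Add(-112, 2326), Rational(2446, 815)) = Add(2214, Rational(2446, 815)) = Rational(1806856, 815)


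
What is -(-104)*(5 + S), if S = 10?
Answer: 1560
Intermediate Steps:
-(-104)*(5 + S) = -(-104)*(5 + 10) = -(-104)*15 = -8*(-195) = 1560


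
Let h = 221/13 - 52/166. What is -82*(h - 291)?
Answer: 1866976/83 ≈ 22494.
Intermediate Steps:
h = 1385/83 (h = 221*(1/13) - 52*1/166 = 17 - 26/83 = 1385/83 ≈ 16.687)
-82*(h - 291) = -82*(1385/83 - 291) = -82*(-22768/83) = 1866976/83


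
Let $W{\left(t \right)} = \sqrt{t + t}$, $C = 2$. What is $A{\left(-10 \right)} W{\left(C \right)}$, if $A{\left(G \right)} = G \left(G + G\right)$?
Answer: $400$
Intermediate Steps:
$A{\left(G \right)} = 2 G^{2}$ ($A{\left(G \right)} = G 2 G = 2 G^{2}$)
$W{\left(t \right)} = \sqrt{2} \sqrt{t}$ ($W{\left(t \right)} = \sqrt{2 t} = \sqrt{2} \sqrt{t}$)
$A{\left(-10 \right)} W{\left(C \right)} = 2 \left(-10\right)^{2} \sqrt{2} \sqrt{2} = 2 \cdot 100 \cdot 2 = 200 \cdot 2 = 400$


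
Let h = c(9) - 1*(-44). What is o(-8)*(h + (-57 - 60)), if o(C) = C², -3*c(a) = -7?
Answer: -13568/3 ≈ -4522.7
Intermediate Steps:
c(a) = 7/3 (c(a) = -⅓*(-7) = 7/3)
h = 139/3 (h = 7/3 - 1*(-44) = 7/3 + 44 = 139/3 ≈ 46.333)
o(-8)*(h + (-57 - 60)) = (-8)²*(139/3 + (-57 - 60)) = 64*(139/3 - 117) = 64*(-212/3) = -13568/3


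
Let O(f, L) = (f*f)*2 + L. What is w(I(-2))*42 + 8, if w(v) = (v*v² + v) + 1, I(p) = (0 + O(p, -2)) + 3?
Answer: 31046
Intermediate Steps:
O(f, L) = L + 2*f² (O(f, L) = f²*2 + L = 2*f² + L = L + 2*f²)
I(p) = 1 + 2*p² (I(p) = (0 + (-2 + 2*p²)) + 3 = (-2 + 2*p²) + 3 = 1 + 2*p²)
w(v) = 1 + v + v³ (w(v) = (v³ + v) + 1 = (v + v³) + 1 = 1 + v + v³)
w(I(-2))*42 + 8 = (1 + (1 + 2*(-2)²) + (1 + 2*(-2)²)³)*42 + 8 = (1 + (1 + 2*4) + (1 + 2*4)³)*42 + 8 = (1 + (1 + 8) + (1 + 8)³)*42 + 8 = (1 + 9 + 9³)*42 + 8 = (1 + 9 + 729)*42 + 8 = 739*42 + 8 = 31038 + 8 = 31046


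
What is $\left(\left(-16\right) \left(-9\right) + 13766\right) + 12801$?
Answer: $26711$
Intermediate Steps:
$\left(\left(-16\right) \left(-9\right) + 13766\right) + 12801 = \left(144 + 13766\right) + 12801 = 13910 + 12801 = 26711$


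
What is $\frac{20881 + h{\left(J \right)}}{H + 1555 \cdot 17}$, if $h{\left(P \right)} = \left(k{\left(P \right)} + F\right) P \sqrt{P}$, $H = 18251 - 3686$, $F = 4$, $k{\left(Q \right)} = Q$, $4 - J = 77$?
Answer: $\frac{20881}{41000} + \frac{5037 i \sqrt{73}}{41000} \approx 0.50929 + 1.0497 i$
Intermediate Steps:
$J = -73$ ($J = 4 - 77 = -73$)
$H = 14565$
$h{\left(P \right)} = P^{\frac{3}{2}} \left(4 + P\right)$ ($h{\left(P \right)} = \left(P + 4\right) P \sqrt{P} = \left(4 + P\right) P \sqrt{P} = P \left(4 + P\right) \sqrt{P} = P^{\frac{3}{2}} \left(4 + P\right)$)
$\frac{20881 + h{\left(J \right)}}{H + 1555 \cdot 17} = \frac{20881 + \left(-73\right)^{\frac{3}{2}} \left(4 - 73\right)}{14565 + 1555 \cdot 17} = \frac{20881 + - 73 i \sqrt{73} \left(-69\right)}{14565 + 26435} = \frac{20881 + 5037 i \sqrt{73}}{41000} = \left(20881 + 5037 i \sqrt{73}\right) \frac{1}{41000} = \frac{20881}{41000} + \frac{5037 i \sqrt{73}}{41000}$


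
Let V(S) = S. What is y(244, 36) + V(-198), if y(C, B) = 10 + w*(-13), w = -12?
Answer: -32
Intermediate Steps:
y(C, B) = 166 (y(C, B) = 10 - 12*(-13) = 10 + 156 = 166)
y(244, 36) + V(-198) = 166 - 198 = -32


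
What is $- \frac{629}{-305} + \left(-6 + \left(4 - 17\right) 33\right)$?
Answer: $- \frac{132046}{305} \approx -432.94$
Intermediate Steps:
$- \frac{629}{-305} + \left(-6 + \left(4 - 17\right) 33\right) = \left(-629\right) \left(- \frac{1}{305}\right) - 435 = \frac{629}{305} - 435 = - \frac{132046}{305}$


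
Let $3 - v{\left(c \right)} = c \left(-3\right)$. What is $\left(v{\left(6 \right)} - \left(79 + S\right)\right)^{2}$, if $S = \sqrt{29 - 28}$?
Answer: $3481$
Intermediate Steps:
$v{\left(c \right)} = 3 + 3 c$ ($v{\left(c \right)} = 3 - c \left(-3\right) = 3 - - 3 c = 3 + 3 c$)
$S = 1$ ($S = \sqrt{1} = 1$)
$\left(v{\left(6 \right)} - \left(79 + S\right)\right)^{2} = \left(\left(3 + 3 \cdot 6\right) - 80\right)^{2} = \left(\left(3 + 18\right) - 80\right)^{2} = \left(21 - 80\right)^{2} = \left(-59\right)^{2} = 3481$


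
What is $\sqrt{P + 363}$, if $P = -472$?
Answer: $i \sqrt{109} \approx 10.44 i$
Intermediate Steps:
$\sqrt{P + 363} = \sqrt{-472 + 363} = \sqrt{-109} = i \sqrt{109}$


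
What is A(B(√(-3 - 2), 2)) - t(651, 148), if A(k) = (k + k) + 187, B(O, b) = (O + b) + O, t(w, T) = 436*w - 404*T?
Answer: -223853 + 4*I*√5 ≈ -2.2385e+5 + 8.9443*I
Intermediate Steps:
t(w, T) = -404*T + 436*w
B(O, b) = b + 2*O
A(k) = 187 + 2*k (A(k) = 2*k + 187 = 187 + 2*k)
A(B(√(-3 - 2), 2)) - t(651, 148) = (187 + 2*(2 + 2*√(-3 - 2))) - (-404*148 + 436*651) = (187 + 2*(2 + 2*√(-5))) - (-59792 + 283836) = (187 + 2*(2 + 2*(I*√5))) - 1*224044 = (187 + 2*(2 + 2*I*√5)) - 224044 = (187 + (4 + 4*I*√5)) - 224044 = (191 + 4*I*√5) - 224044 = -223853 + 4*I*√5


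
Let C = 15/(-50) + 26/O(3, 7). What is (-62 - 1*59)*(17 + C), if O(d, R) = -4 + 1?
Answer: -29161/30 ≈ -972.03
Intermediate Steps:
O(d, R) = -3
C = -269/30 (C = 15/(-50) + 26/(-3) = 15*(-1/50) + 26*(-1/3) = -3/10 - 26/3 = -269/30 ≈ -8.9667)
(-62 - 1*59)*(17 + C) = (-62 - 1*59)*(17 - 269/30) = (-62 - 59)*(241/30) = -121*241/30 = -29161/30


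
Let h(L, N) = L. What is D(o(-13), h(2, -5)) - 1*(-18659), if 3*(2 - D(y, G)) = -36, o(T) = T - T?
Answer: 18673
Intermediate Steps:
o(T) = 0
D(y, G) = 14 (D(y, G) = 2 - ⅓*(-36) = 2 + 12 = 14)
D(o(-13), h(2, -5)) - 1*(-18659) = 14 - 1*(-18659) = 14 + 18659 = 18673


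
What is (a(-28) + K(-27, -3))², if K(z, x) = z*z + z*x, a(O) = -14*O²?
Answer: 103347556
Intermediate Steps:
K(z, x) = z² + x*z
(a(-28) + K(-27, -3))² = (-14*(-28)² - 27*(-3 - 27))² = (-14*784 - 27*(-30))² = (-10976 + 810)² = (-10166)² = 103347556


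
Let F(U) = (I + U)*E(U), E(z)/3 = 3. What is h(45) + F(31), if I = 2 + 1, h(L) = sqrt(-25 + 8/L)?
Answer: 306 + I*sqrt(5585)/15 ≈ 306.0 + 4.9822*I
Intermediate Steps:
E(z) = 9 (E(z) = 3*3 = 9)
I = 3
F(U) = 27 + 9*U (F(U) = (3 + U)*9 = 27 + 9*U)
h(45) + F(31) = sqrt(-25 + 8/45) + (27 + 9*31) = sqrt(-25 + 8*(1/45)) + (27 + 279) = sqrt(-25 + 8/45) + 306 = sqrt(-1117/45) + 306 = I*sqrt(5585)/15 + 306 = 306 + I*sqrt(5585)/15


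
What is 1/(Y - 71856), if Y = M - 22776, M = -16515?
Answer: -1/111147 ≈ -8.9971e-6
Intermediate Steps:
Y = -39291 (Y = -16515 - 22776 = -39291)
1/(Y - 71856) = 1/(-39291 - 71856) = 1/(-111147) = -1/111147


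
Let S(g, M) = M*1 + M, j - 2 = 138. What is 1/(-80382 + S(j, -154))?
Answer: -1/80690 ≈ -1.2393e-5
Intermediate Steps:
j = 140 (j = 2 + 138 = 140)
S(g, M) = 2*M (S(g, M) = M + M = 2*M)
1/(-80382 + S(j, -154)) = 1/(-80382 + 2*(-154)) = 1/(-80382 - 308) = 1/(-80690) = -1/80690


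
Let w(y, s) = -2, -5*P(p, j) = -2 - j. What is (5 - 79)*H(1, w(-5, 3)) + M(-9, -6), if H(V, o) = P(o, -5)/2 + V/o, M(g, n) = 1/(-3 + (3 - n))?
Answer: 1781/30 ≈ 59.367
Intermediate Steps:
P(p, j) = ⅖ + j/5 (P(p, j) = -(-2 - j)/5 = ⅖ + j/5)
M(g, n) = -1/n (M(g, n) = 1/(-n) = -1/n)
H(V, o) = -3/10 + V/o (H(V, o) = (⅖ + (⅕)*(-5))/2 + V/o = (⅖ - 1)*(½) + V/o = -⅗*½ + V/o = -3/10 + V/o)
(5 - 79)*H(1, w(-5, 3)) + M(-9, -6) = (5 - 79)*(-3/10 + 1/(-2)) - 1/(-6) = -74*(-3/10 + 1*(-½)) - 1*(-⅙) = -74*(-3/10 - ½) + ⅙ = -74*(-⅘) + ⅙ = 296/5 + ⅙ = 1781/30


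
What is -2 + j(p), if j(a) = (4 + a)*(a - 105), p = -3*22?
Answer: 10600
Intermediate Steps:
p = -66
j(a) = (-105 + a)*(4 + a) (j(a) = (4 + a)*(-105 + a) = (-105 + a)*(4 + a))
-2 + j(p) = -2 + (-420 + (-66)**2 - 101*(-66)) = -2 + (-420 + 4356 + 6666) = -2 + 10602 = 10600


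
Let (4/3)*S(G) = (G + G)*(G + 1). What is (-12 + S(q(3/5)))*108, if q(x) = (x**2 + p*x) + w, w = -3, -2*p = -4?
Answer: -745848/625 ≈ -1193.4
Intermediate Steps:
p = 2 (p = -1/2*(-4) = 2)
q(x) = -3 + x**2 + 2*x (q(x) = (x**2 + 2*x) - 3 = -3 + x**2 + 2*x)
S(G) = 3*G*(1 + G)/2 (S(G) = 3*((G + G)*(G + 1))/4 = 3*((2*G)*(1 + G))/4 = 3*(2*G*(1 + G))/4 = 3*G*(1 + G)/2)
(-12 + S(q(3/5)))*108 = (-12 + 3*(-3 + (3/5)**2 + 2*(3/5))*(1 + (-3 + (3/5)**2 + 2*(3/5)))/2)*108 = (-12 + 3*(-3 + 9/25 + 6/5)*(1 + (-3 + 9/25 + 6/5))/2)*108 = (-12 + (3/2)*(-36/25)*(1 - 36/25))*108 = (-12 + (3/2)*(-36/25)*(-11/25))*108 = (-12 + 594/625)*108 = -6906/625*108 = -745848/625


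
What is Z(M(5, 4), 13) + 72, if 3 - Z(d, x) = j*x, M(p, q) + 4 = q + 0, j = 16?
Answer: -133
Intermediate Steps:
M(p, q) = -4 + q (M(p, q) = -4 + (q + 0) = -4 + q)
Z(d, x) = 3 - 16*x
Z(M(5, 4), 13) + 72 = (3 - 16*13) + 72 = (3 - 208) + 72 = -205 + 72 = -133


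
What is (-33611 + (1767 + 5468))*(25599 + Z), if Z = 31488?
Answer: -1505726712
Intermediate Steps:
(-33611 + (1767 + 5468))*(25599 + Z) = (-33611 + (1767 + 5468))*(25599 + 31488) = (-33611 + 7235)*57087 = -26376*57087 = -1505726712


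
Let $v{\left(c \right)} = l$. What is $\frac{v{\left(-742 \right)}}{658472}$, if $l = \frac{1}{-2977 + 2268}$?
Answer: $- \frac{1}{466856648} \approx -2.142 \cdot 10^{-9}$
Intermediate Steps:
$l = - \frac{1}{709}$ ($l = \frac{1}{-709} = - \frac{1}{709} \approx -0.0014104$)
$v{\left(c \right)} = - \frac{1}{709}$
$\frac{v{\left(-742 \right)}}{658472} = - \frac{1}{709 \cdot 658472} = \left(- \frac{1}{709}\right) \frac{1}{658472} = - \frac{1}{466856648}$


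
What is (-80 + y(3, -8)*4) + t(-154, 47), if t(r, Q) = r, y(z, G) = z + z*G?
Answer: -318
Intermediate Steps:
y(z, G) = z + G*z
(-80 + y(3, -8)*4) + t(-154, 47) = (-80 + (3*(1 - 8))*4) - 154 = (-80 + (3*(-7))*4) - 154 = (-80 - 21*4) - 154 = (-80 - 84) - 154 = -164 - 154 = -318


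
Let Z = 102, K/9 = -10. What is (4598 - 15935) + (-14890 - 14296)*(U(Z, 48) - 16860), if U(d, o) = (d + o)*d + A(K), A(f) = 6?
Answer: 45343707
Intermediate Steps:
K = -90 (K = 9*(-10) = -90)
U(d, o) = 6 + d*(d + o) (U(d, o) = (d + o)*d + 6 = d*(d + o) + 6 = 6 + d*(d + o))
(4598 - 15935) + (-14890 - 14296)*(U(Z, 48) - 16860) = (4598 - 15935) + (-14890 - 14296)*((6 + 102² + 102*48) - 16860) = -11337 - 29186*((6 + 10404 + 4896) - 16860) = -11337 - 29186*(15306 - 16860) = -11337 - 29186*(-1554) = -11337 + 45355044 = 45343707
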